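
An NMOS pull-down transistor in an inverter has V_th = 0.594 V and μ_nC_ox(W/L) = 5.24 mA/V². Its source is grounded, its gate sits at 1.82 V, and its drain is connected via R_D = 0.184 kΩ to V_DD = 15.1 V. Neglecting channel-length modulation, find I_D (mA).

I_D = 3.94 mA

V_GS = V_G = 1.82 V, so V_ov = 1.82 − 0.594 = 1.23 V.
Assume saturation: I_D = ½ k_n V_ov² = 0.5 × 5.24 × 1.23² = 3.94 mA, giving V_DS = V_DD − I_D R_D = 15.1 − 3.94 × 0.184 = 14.4 V.
V_DS = 14.4 V ≥ V_ov = 1.23 V, confirming saturation.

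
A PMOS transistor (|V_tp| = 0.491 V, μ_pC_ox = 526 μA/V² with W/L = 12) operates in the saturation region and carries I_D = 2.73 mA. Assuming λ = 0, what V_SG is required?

V_SG = 1.42 V

k_p = μ_pC_ox · (W/L) = 6.312 mA/V².
In saturation I_D = ½ k_p (V_SG − |V_tp|)², so V_SG − |V_tp| = √(2 I_D / k_p) = √(2 × 2.73 / 6.312) = 0.93 V.
V_SG = 0.491 + 0.93 = 1.42 V.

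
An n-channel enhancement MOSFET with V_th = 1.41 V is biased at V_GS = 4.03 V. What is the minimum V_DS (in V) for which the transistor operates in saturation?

V_DS,sat = 2.62 V

The boundary between triode and saturation is V_DS = V_GS − V_th = V_ov.
V_ov = 4.03 − 1.41 = 2.62 V.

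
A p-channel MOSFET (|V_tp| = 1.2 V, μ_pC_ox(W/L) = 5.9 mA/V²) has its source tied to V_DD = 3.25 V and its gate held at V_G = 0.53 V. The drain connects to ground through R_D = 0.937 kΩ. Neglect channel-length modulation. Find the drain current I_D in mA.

I_D = 3.05 mA

V_SG = V_DD − V_G = 3.25 − 0.53 = 2.72 V, so V_ov = 2.72 − 1.2 = 1.52 V.
Assume saturation: I_D = ½ k_p V_ov² = 0.5 × 5.9 × 1.52² = 6.82 mA, giving V_SD = V_DD − I_D R_D = 3.25 − 6.82 × 0.937 = -3.14 V.
But -3.14 V < V_ov = 1.52 V, so the device is actually in triode.
In triode I_D = k_p[V_ov V_SD − ½ V_SD²] and I_D = (V_DD − V_SD)/R_D. Equating: 2.76 V_SD² − 9.403 V_SD + 3.25 = 0, giving V_SD = 0.39 V (the root below V_ov).
I_D = (3.25 − 0.39) / 0.937 = 3.05 mA.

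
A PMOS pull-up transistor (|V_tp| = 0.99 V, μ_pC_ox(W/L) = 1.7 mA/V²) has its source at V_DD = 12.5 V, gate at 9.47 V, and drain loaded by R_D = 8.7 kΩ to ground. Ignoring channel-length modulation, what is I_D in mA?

I_D = 1.39 mA

V_SG = V_DD − V_G = 12.5 − 9.47 = 3.03 V, so V_ov = 3.03 − 0.99 = 2.04 V.
Assume saturation: I_D = ½ k_p V_ov² = 0.5 × 1.7 × 2.04² = 3.54 mA, giving V_SD = V_DD − I_D R_D = 12.5 − 3.54 × 8.7 = -18.3 V.
But -18.3 V < V_ov = 2.04 V, so the device is actually in triode.
In triode I_D = k_p[V_ov V_SD − ½ V_SD²] and I_D = (V_DD − V_SD)/R_D. Equating: 7.39 V_SD² − 31.17 V_SD + 12.5 = 0, giving V_SD = 0.449 V (the root below V_ov).
I_D = (12.5 − 0.449) / 8.7 = 1.39 mA.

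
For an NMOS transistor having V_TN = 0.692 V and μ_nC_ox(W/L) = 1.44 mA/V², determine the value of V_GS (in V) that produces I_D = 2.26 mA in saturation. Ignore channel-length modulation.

In saturation I_D = ½ k_n (V_GS − V_TN)², so V_GS − V_TN = √(2 I_D / k_n) = √(2 × 2.26 / 1.44) = 1.77 V.
V_GS = 0.692 + 1.77 = 2.46 V.

V_GS = 2.46 V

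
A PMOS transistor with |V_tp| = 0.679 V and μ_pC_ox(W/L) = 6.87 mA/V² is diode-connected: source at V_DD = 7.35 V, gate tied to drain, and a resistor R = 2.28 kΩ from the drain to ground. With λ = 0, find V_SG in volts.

With gate tied to drain, V_SG = V_SD ≥ V_SG − |V_tp|, so the device is in saturation.
KCL at the drain: ½ k_p (V_SG − |V_tp|)² = (V_DD − V_SG)/R.
Let x = V_SG − 0.679. Then 7.83 x² + x − 6.671 = 0, giving x = 0.861 V (positive root), so V_SG = 1.54 V.
I_D = (V_DD − V_SG)/R = (7.35 − 1.54) / 2.28 = 2.55 mA.

V_SG = 1.54 V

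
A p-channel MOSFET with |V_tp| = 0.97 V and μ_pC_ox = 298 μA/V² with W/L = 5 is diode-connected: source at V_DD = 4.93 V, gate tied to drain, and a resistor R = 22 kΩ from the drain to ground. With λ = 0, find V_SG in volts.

With gate tied to drain, V_SG = V_SD ≥ V_SG − |V_tp|, so the device is in saturation.
k_p = μ_pC_ox · (W/L) = 1.49 mA/V².
KCL at the drain: ½ k_p (V_SG − |V_tp|)² = (V_DD − V_SG)/R.
Let x = V_SG − 0.97. Then 16.4 x² + x − 3.96 = 0, giving x = 0.462 V (positive root), so V_SG = 1.43 V.
I_D = (V_DD − V_SG)/R = (4.93 − 1.43) / 22 = 0.159 mA.

V_SG = 1.43 V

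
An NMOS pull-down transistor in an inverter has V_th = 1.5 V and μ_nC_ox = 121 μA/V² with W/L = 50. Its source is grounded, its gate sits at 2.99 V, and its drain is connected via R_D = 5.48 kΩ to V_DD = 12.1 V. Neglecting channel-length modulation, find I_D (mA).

I_D = 2.16 mA

V_GS = V_G = 2.99 V, so V_ov = 2.99 − 1.5 = 1.49 V.
k_n = μ_nC_ox · (W/L) = 6.05 mA/V².
Assume saturation: I_D = ½ k_n V_ov² = 0.5 × 6.05 × 1.49² = 6.72 mA, giving V_DS = V_DD − I_D R_D = 12.1 − 6.72 × 5.48 = -24.7 V.
But -24.7 V < V_ov = 1.49 V, so the device is actually in triode.
In triode I_D = k_n[V_ov V_DS − ½ V_DS²] and I_D = (V_DD − V_DS)/R_D. Equating: 16.6 V_DS² − 50.4 V_DS + 12.1 = 0, giving V_DS = 0.263 V (the root below V_ov).
I_D = (12.1 − 0.263) / 5.48 = 2.16 mA.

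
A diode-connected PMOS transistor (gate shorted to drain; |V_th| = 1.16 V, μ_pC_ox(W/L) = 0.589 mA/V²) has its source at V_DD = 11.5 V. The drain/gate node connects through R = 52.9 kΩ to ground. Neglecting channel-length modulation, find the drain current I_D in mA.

I_D = 0.181 mA

With gate tied to drain, V_SG = V_SD ≥ V_SG − |V_th|, so the device is in saturation.
KCL at the drain: ½ k_p (V_SG − |V_th|)² = (V_DD − V_SG)/R.
Let x = V_SG − 1.16. Then 15.6 x² + x − 10.34 = 0, giving x = 0.783 V (positive root), so V_SG = 1.94 V.
I_D = (V_DD − V_SG)/R = (11.5 − 1.94) / 52.9 = 0.181 mA.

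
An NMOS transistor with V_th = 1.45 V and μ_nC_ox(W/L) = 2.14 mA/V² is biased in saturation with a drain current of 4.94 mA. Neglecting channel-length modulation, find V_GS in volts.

V_GS = 3.60 V

In saturation I_D = ½ k_n (V_GS − V_th)², so V_GS − V_th = √(2 I_D / k_n) = √(2 × 4.94 / 2.14) = 2.15 V.
V_GS = 1.45 + 2.15 = 3.6 V.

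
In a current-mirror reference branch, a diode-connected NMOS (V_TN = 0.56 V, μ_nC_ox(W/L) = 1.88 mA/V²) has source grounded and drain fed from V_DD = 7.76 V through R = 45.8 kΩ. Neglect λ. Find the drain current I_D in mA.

I_D = 0.149 mA

With gate tied to drain, V_GS = V_DS ≥ V_GS − V_TN, so the device is in saturation.
KCL at the drain: ½ k_n (V_GS − V_TN)² = (V_DD − V_GS)/R.
Let x = V_GS − 0.56. Then 43.1 x² + x − 7.2 = 0, giving x = 0.398 V (positive root), so V_GS = 0.958 V.
I_D = (V_DD − V_GS)/R = (7.76 − 0.958) / 45.8 = 0.149 mA.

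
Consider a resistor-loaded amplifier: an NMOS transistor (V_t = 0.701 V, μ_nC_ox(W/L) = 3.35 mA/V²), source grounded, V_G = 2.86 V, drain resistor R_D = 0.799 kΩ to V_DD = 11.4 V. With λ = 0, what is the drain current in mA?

I_D = 7.81 mA

V_GS = V_G = 2.86 V, so V_ov = 2.86 − 0.701 = 2.16 V.
Assume saturation: I_D = ½ k_n V_ov² = 0.5 × 3.35 × 2.16² = 7.81 mA, giving V_DS = V_DD − I_D R_D = 11.4 − 7.81 × 0.799 = 5.16 V.
V_DS = 5.16 V ≥ V_ov = 2.16 V, confirming saturation.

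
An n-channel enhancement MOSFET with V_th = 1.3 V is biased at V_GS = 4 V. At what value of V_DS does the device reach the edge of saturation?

The boundary between triode and saturation is V_DS = V_GS − V_th = V_ov.
V_ov = 4 − 1.3 = 2.7 V.

V_DS,sat = 2.70 V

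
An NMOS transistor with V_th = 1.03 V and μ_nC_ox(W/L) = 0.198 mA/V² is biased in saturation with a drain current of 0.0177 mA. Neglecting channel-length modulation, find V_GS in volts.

V_GS = 1.45 V

In saturation I_D = ½ k_n (V_GS − V_th)², so V_GS − V_th = √(2 I_D / k_n) = √(2 × 0.0177 / 0.198) = 0.423 V.
V_GS = 1.03 + 0.423 = 1.45 V.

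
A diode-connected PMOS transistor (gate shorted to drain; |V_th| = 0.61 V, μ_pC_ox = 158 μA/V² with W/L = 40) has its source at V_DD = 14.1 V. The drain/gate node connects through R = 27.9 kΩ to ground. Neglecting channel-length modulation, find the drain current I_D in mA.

With gate tied to drain, V_SG = V_SD ≥ V_SG − |V_th|, so the device is in saturation.
k_p = μ_pC_ox · (W/L) = 6.32 mA/V².
KCL at the drain: ½ k_p (V_SG − |V_th|)² = (V_DD − V_SG)/R.
Let x = V_SG − 0.61. Then 88.2 x² + x − 13.49 = 0, giving x = 0.386 V (positive root), so V_SG = 0.996 V.
I_D = (V_DD − V_SG)/R = (14.1 − 0.996) / 27.9 = 0.47 mA.

I_D = 0.470 mA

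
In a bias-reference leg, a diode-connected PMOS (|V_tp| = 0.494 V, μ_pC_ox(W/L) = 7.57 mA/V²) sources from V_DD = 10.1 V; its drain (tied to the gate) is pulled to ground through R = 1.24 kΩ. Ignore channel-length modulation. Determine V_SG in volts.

With gate tied to drain, V_SG = V_SD ≥ V_SG − |V_tp|, so the device is in saturation.
KCL at the drain: ½ k_p (V_SG − |V_tp|)² = (V_DD − V_SG)/R.
Let x = V_SG − 0.494. Then 4.69 x² + x − 9.606 = 0, giving x = 1.33 V (positive root), so V_SG = 1.82 V.
I_D = (V_DD − V_SG)/R = (10.1 − 1.82) / 1.24 = 6.68 mA.

V_SG = 1.82 V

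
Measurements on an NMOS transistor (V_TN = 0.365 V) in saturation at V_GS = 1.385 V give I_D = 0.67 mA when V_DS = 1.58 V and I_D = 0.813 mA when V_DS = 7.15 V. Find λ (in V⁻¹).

λ = 0.0408 V⁻¹

With V_GS fixed, I_D ∝ (1 + λ V_DS) in saturation, so I_D2/I_D1 = (1 + λ V_DS2)/(1 + λ V_DS1).
0.813/0.67 = 1.213 = (1 + 7.15 λ)/(1 + 1.58 λ).
Solving: λ (I_D1 V_DS2 − I_D2 V_DS1) = I_D2 − I_D1, so λ = (0.813 − 0.67) / (0.67 × 7.15 − 0.813 × 1.58) = 0.143 / 3.51 = 0.0408 V⁻¹.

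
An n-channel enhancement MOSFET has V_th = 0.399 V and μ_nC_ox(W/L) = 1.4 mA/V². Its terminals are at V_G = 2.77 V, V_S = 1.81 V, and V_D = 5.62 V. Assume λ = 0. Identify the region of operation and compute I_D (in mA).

V_GS = V_G − V_S = 2.77 − 1.81 = 0.96 V; V_DS = V_D − V_S = 5.62 − 1.81 = 3.81 V.
V_ov = V_GS − V_th = 0.96 − 0.399 = 0.561 V.
Since V_DS = 3.81 V ≥ V_ov = 0.561 V, the device is in saturation.
I_D = ½ k_n V_ov² = 0.5 × 1.4 × 0.561² = 0.22 mA.

Saturation; I_D = 0.220 mA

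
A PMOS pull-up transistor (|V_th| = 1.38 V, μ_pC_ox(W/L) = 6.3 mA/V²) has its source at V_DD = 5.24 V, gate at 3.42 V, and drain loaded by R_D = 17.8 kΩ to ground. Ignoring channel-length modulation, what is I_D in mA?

I_D = 0.288 mA

V_SG = V_DD − V_G = 5.24 − 3.42 = 1.82 V, so V_ov = 1.82 − 1.38 = 0.44 V.
Assume saturation: I_D = ½ k_p V_ov² = 0.5 × 6.3 × 0.44² = 0.61 mA, giving V_SD = V_DD − I_D R_D = 5.24 − 0.61 × 17.8 = -5.62 V.
But -5.62 V < V_ov = 0.44 V, so the device is actually in triode.
In triode I_D = k_p[V_ov V_SD − ½ V_SD²] and I_D = (V_DD − V_SD)/R_D. Equating: 56.1 V_SD² − 50.34 V_SD + 5.24 = 0, giving V_SD = 0.12 V (the root below V_ov).
I_D = (5.24 − 0.12) / 17.8 = 0.288 mA.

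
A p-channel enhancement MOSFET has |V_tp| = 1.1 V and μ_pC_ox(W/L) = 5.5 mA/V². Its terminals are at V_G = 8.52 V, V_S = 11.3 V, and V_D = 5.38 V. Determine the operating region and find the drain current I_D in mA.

V_SG = V_S − V_G = 11.3 − 8.52 = 2.78 V; V_SD = V_S − V_D = 11.3 − 5.38 = 5.92 V.
V_ov = V_SG − |V_tp| = 2.78 − 1.1 = 1.68 V.
Since V_SD = 5.92 V ≥ V_ov = 1.68 V, the device is in saturation.
I_D = ½ k_p V_ov² = 0.5 × 5.5 × 1.68² = 7.76 mA.

Saturation; I_D = 7.76 mA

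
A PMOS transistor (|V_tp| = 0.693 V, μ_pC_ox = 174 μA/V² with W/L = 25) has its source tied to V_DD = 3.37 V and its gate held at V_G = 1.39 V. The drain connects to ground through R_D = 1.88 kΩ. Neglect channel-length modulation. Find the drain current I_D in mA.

V_SG = V_DD − V_G = 3.37 − 1.39 = 1.98 V, so V_ov = 1.98 − 0.693 = 1.29 V.
k_p = μ_pC_ox · (W/L) = 4.35 mA/V².
Assume saturation: I_D = ½ k_p V_ov² = 0.5 × 4.35 × 1.29² = 3.6 mA, giving V_SD = V_DD − I_D R_D = 3.37 − 3.6 × 1.88 = -3.4 V.
But -3.4 V < V_ov = 1.29 V, so the device is actually in triode.
In triode I_D = k_p[V_ov V_SD − ½ V_SD²] and I_D = (V_DD − V_SD)/R_D. Equating: 4.09 V_SD² − 11.53 V_SD + 3.37 = 0, giving V_SD = 0.331 V (the root below V_ov).
I_D = (3.37 − 0.331) / 1.88 = 1.62 mA.

I_D = 1.62 mA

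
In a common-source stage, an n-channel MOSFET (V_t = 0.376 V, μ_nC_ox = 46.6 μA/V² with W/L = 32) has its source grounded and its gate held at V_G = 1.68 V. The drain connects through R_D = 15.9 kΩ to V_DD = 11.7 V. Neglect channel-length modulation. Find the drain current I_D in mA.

V_GS = V_G = 1.68 V, so V_ov = 1.68 − 0.376 = 1.3 V.
k_n = μ_nC_ox · (W/L) = 1.491 mA/V².
Assume saturation: I_D = ½ k_n V_ov² = 0.5 × 1.491 × 1.3² = 1.27 mA, giving V_DS = V_DD − I_D R_D = 11.7 − 1.27 × 15.9 = -8.46 V.
But -8.46 V < V_ov = 1.3 V, so the device is actually in triode.
In triode I_D = k_n[V_ov V_DS − ½ V_DS²] and I_D = (V_DD − V_DS)/R_D. Equating: 11.9 V_DS² − 31.92 V_DS + 11.7 = 0, giving V_DS = 0.438 V (the root below V_ov).
I_D = (11.7 − 0.438) / 15.9 = 0.708 mA.

I_D = 0.708 mA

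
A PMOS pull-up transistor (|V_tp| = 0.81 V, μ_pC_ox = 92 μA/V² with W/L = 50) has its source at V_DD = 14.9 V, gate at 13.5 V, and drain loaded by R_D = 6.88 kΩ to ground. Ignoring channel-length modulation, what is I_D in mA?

V_SG = V_DD − V_G = 14.9 − 13.5 = 1.4 V, so V_ov = 1.4 − 0.81 = 0.59 V.
k_p = μ_pC_ox · (W/L) = 4.6 mA/V².
Assume saturation: I_D = ½ k_p V_ov² = 0.5 × 4.6 × 0.59² = 0.801 mA, giving V_SD = V_DD − I_D R_D = 14.9 − 0.801 × 6.88 = 9.39 V.
V_SD = 9.39 V ≥ V_ov = 0.59 V, confirming saturation.

I_D = 0.801 mA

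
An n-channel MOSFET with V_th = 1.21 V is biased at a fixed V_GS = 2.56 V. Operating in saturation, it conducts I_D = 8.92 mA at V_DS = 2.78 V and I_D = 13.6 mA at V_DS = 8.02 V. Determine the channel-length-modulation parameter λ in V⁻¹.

λ = 0.139 V⁻¹

With V_GS fixed, I_D ∝ (1 + λ V_DS) in saturation, so I_D2/I_D1 = (1 + λ V_DS2)/(1 + λ V_DS1).
13.6/8.92 = 1.525 = (1 + 8.02 λ)/(1 + 2.78 λ).
Solving: λ (I_D1 V_DS2 − I_D2 V_DS1) = I_D2 − I_D1, so λ = (13.6 − 8.92) / (8.92 × 8.02 − 13.6 × 2.78) = 4.68 / 33.7 = 0.139 V⁻¹.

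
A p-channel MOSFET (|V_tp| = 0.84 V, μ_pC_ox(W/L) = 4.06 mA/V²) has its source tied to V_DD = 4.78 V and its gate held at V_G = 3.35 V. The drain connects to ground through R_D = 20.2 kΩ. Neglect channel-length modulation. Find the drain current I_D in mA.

V_SG = V_DD − V_G = 4.78 − 3.35 = 1.43 V, so V_ov = 1.43 − 0.84 = 0.59 V.
Assume saturation: I_D = ½ k_p V_ov² = 0.5 × 4.06 × 0.59² = 0.707 mA, giving V_SD = V_DD − I_D R_D = 4.78 − 0.707 × 20.2 = -9.49 V.
But -9.49 V < V_ov = 0.59 V, so the device is actually in triode.
In triode I_D = k_p[V_ov V_SD − ½ V_SD²] and I_D = (V_DD − V_SD)/R_D. Equating: 41 V_SD² − 49.39 V_SD + 4.78 = 0, giving V_SD = 0.106 V (the root below V_ov).
I_D = (4.78 − 0.106) / 20.2 = 0.231 mA.

I_D = 0.231 mA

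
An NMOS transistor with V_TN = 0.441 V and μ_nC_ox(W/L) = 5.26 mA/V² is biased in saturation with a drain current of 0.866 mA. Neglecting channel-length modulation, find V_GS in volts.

In saturation I_D = ½ k_n (V_GS − V_TN)², so V_GS − V_TN = √(2 I_D / k_n) = √(2 × 0.866 / 5.26) = 0.574 V.
V_GS = 0.441 + 0.574 = 1.01 V.

V_GS = 1.01 V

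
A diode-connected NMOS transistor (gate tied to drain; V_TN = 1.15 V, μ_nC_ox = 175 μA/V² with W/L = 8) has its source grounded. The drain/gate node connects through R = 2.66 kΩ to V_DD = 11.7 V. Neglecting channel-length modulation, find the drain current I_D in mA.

I_D = 3.17 mA

With gate tied to drain, V_GS = V_DS ≥ V_GS − V_TN, so the device is in saturation.
k_n = μ_nC_ox · (W/L) = 1.4 mA/V².
KCL at the drain: ½ k_n (V_GS − V_TN)² = (V_DD − V_GS)/R.
Let x = V_GS − 1.15. Then 1.86 x² + x − 10.55 = 0, giving x = 2.13 V (positive root), so V_GS = 3.28 V.
I_D = (V_DD − V_GS)/R = (11.7 − 3.28) / 2.66 = 3.17 mA.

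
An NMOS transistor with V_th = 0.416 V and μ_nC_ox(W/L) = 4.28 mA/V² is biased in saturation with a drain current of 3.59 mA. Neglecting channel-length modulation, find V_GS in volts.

In saturation I_D = ½ k_n (V_GS − V_th)², so V_GS − V_th = √(2 I_D / k_n) = √(2 × 3.59 / 4.28) = 1.3 V.
V_GS = 0.416 + 1.3 = 1.71 V.

V_GS = 1.71 V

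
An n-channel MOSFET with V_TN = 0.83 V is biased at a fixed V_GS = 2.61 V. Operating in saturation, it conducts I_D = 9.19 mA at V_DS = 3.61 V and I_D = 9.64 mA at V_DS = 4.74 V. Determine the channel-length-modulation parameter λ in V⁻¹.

With V_GS fixed, I_D ∝ (1 + λ V_DS) in saturation, so I_D2/I_D1 = (1 + λ V_DS2)/(1 + λ V_DS1).
9.64/9.19 = 1.049 = (1 + 4.74 λ)/(1 + 3.61 λ).
Solving: λ (I_D1 V_DS2 − I_D2 V_DS1) = I_D2 − I_D1, so λ = (9.64 − 9.19) / (9.19 × 4.74 − 9.64 × 3.61) = 0.45 / 8.76 = 0.0514 V⁻¹.

λ = 0.0514 V⁻¹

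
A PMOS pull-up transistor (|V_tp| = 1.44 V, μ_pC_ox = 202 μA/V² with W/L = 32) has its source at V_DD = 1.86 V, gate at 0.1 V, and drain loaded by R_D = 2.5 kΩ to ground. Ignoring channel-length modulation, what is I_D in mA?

V_SG = V_DD − V_G = 1.86 − 0.1 = 1.76 V, so V_ov = 1.76 − 1.44 = 0.32 V.
k_p = μ_pC_ox · (W/L) = 6.464 mA/V².
Assume saturation: I_D = ½ k_p V_ov² = 0.5 × 6.464 × 0.32² = 0.331 mA, giving V_SD = V_DD − I_D R_D = 1.86 − 0.331 × 2.5 = 1.03 V.
V_SD = 1.03 V ≥ V_ov = 0.32 V, confirming saturation.

I_D = 0.331 mA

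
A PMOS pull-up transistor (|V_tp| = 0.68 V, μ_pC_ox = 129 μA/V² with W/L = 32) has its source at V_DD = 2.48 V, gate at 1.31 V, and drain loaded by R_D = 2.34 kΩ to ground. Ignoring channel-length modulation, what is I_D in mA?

I_D = 0.496 mA

V_SG = V_DD − V_G = 2.48 − 1.31 = 1.17 V, so V_ov = 1.17 − 0.68 = 0.49 V.
k_p = μ_pC_ox · (W/L) = 4.128 mA/V².
Assume saturation: I_D = ½ k_p V_ov² = 0.5 × 4.128 × 0.49² = 0.496 mA, giving V_SD = V_DD − I_D R_D = 2.48 − 0.496 × 2.34 = 1.32 V.
V_SD = 1.32 V ≥ V_ov = 0.49 V, confirming saturation.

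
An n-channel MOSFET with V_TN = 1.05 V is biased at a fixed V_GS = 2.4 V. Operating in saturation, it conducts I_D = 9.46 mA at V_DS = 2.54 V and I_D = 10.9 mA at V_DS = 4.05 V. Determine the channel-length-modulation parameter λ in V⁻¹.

λ = 0.136 V⁻¹

With V_GS fixed, I_D ∝ (1 + λ V_DS) in saturation, so I_D2/I_D1 = (1 + λ V_DS2)/(1 + λ V_DS1).
10.9/9.46 = 1.152 = (1 + 4.05 λ)/(1 + 2.54 λ).
Solving: λ (I_D1 V_DS2 − I_D2 V_DS1) = I_D2 − I_D1, so λ = (10.9 − 9.46) / (9.46 × 4.05 − 10.9 × 2.54) = 1.44 / 10.6 = 0.136 V⁻¹.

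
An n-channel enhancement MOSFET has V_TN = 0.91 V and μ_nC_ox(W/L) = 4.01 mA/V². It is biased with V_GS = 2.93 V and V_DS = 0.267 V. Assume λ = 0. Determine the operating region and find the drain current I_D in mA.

Triode; I_D = 2.02 mA

V_ov = V_GS − V_TN = 2.93 − 0.91 = 2.02 V.
Since V_DS = 0.267 V < V_ov = 2.02 V, the device is in the triode region.
I_D = k_n [V_ov · V_DS − ½ V_DS²] = 4.01 × [2.02 × 0.267 − 0.5 × 0.267²] = 2.02 mA.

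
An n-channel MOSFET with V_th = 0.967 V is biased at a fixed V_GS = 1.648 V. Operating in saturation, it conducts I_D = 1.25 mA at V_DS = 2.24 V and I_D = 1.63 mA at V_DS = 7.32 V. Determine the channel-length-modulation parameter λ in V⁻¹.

λ = 0.0691 V⁻¹

With V_GS fixed, I_D ∝ (1 + λ V_DS) in saturation, so I_D2/I_D1 = (1 + λ V_DS2)/(1 + λ V_DS1).
1.63/1.25 = 1.304 = (1 + 7.32 λ)/(1 + 2.24 λ).
Solving: λ (I_D1 V_DS2 − I_D2 V_DS1) = I_D2 − I_D1, so λ = (1.63 − 1.25) / (1.25 × 7.32 − 1.63 × 2.24) = 0.38 / 5.5 = 0.0691 V⁻¹.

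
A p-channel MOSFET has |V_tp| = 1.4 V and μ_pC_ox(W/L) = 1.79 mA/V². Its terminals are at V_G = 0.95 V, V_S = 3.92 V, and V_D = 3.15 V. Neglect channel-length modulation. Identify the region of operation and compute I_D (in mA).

V_SG = V_S − V_G = 3.92 − 0.95 = 2.97 V; V_SD = V_S − V_D = 3.92 − 3.15 = 0.77 V.
V_ov = V_SG − |V_tp| = 2.97 − 1.4 = 1.57 V.
Since V_SD = 0.77 V < V_ov = 1.57 V, the device is in the triode region.
I_D = k_p [V_ov · V_SD − ½ V_SD²] = 1.79 × [1.57 × 0.77 − 0.5 × 0.77²] = 1.63 mA.

Triode; I_D = 1.63 mA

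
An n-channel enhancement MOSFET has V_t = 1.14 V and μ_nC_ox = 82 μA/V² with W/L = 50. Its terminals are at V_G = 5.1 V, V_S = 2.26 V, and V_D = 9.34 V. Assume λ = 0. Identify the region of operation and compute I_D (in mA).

Saturation; I_D = 5.92 mA

V_GS = V_G − V_S = 5.1 − 2.26 = 2.84 V; V_DS = V_D − V_S = 9.34 − 2.26 = 7.08 V.
k_n = μ_nC_ox · (W/L) = 4.1 mA/V².
V_ov = V_GS − V_t = 2.84 − 1.14 = 1.7 V.
Since V_DS = 7.08 V ≥ V_ov = 1.7 V, the device is in saturation.
I_D = ½ k_n V_ov² = 0.5 × 4.1 × 1.7² = 5.92 mA.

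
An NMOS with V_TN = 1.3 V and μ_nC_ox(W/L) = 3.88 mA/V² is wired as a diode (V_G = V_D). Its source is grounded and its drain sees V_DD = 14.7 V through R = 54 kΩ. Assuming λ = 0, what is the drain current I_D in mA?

I_D = 0.242 mA

With gate tied to drain, V_GS = V_DS ≥ V_GS − V_TN, so the device is in saturation.
KCL at the drain: ½ k_n (V_GS − V_TN)² = (V_DD − V_GS)/R.
Let x = V_GS − 1.3. Then 105 x² + x − 13.4 = 0, giving x = 0.353 V (positive root), so V_GS = 1.65 V.
I_D = (V_DD − V_GS)/R = (14.7 − 1.65) / 54 = 0.242 mA.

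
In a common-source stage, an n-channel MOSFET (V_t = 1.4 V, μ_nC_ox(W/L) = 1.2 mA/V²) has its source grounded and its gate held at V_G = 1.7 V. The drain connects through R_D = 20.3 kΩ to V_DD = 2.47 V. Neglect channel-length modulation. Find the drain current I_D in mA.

V_GS = V_G = 1.7 V, so V_ov = 1.7 − 1.4 = 0.3 V.
Assume saturation: I_D = ½ k_n V_ov² = 0.5 × 1.2 × 0.3² = 0.054 mA, giving V_DS = V_DD − I_D R_D = 2.47 − 0.054 × 20.3 = 1.37 V.
V_DS = 1.37 V ≥ V_ov = 0.3 V, confirming saturation.

I_D = 0.0540 mA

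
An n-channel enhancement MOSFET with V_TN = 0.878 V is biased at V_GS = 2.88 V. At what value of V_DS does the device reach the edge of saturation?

V_DS,sat = 2.00 V

The boundary between triode and saturation is V_DS = V_GS − V_TN = V_ov.
V_ov = 2.88 − 0.878 = 2 V.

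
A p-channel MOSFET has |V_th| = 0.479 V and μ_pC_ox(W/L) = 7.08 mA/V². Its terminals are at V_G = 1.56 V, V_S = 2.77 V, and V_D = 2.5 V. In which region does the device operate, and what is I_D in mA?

V_SG = V_S − V_G = 2.77 − 1.56 = 1.21 V; V_SD = V_S − V_D = 2.77 − 2.5 = 0.27 V.
V_ov = V_SG − |V_th| = 1.21 − 0.479 = 0.731 V.
Since V_SD = 0.27 V < V_ov = 0.731 V, the device is in the triode region.
I_D = k_p [V_ov · V_SD − ½ V_SD²] = 7.08 × [0.731 × 0.27 − 0.5 × 0.27²] = 1.14 mA.

Triode; I_D = 1.14 mA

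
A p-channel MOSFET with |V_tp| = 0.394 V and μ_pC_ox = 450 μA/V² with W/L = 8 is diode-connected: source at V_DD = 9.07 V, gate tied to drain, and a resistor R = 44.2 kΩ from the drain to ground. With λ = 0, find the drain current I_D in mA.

I_D = 0.189 mA

With gate tied to drain, V_SG = V_SD ≥ V_SG − |V_tp|, so the device is in saturation.
k_p = μ_pC_ox · (W/L) = 3.6 mA/V².
KCL at the drain: ½ k_p (V_SG − |V_tp|)² = (V_DD − V_SG)/R.
Let x = V_SG − 0.394. Then 79.6 x² + x − 8.676 = 0, giving x = 0.324 V (positive root), so V_SG = 0.718 V.
I_D = (V_DD − V_SG)/R = (9.07 − 0.718) / 44.2 = 0.189 mA.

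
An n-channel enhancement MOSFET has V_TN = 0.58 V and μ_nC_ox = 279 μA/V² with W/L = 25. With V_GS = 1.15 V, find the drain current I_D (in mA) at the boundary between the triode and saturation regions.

I_D = 1.13 mA

At the boundary V_DS = V_ov = V_GS − V_TN = 1.15 − 0.58 = 0.57 V.
k_n = μ_nC_ox · (W/L) = 6.975 mA/V².
I_D = ½ k_n V_ov² = 0.5 × 6.975 × 0.57² = 1.13 mA.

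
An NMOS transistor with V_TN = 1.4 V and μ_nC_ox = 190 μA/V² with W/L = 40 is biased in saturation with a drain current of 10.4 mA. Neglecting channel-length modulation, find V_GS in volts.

k_n = μ_nC_ox · (W/L) = 7.6 mA/V².
In saturation I_D = ½ k_n (V_GS − V_TN)², so V_GS − V_TN = √(2 I_D / k_n) = √(2 × 10.4 / 7.6) = 1.65 V.
V_GS = 1.4 + 1.65 = 3.05 V.

V_GS = 3.05 V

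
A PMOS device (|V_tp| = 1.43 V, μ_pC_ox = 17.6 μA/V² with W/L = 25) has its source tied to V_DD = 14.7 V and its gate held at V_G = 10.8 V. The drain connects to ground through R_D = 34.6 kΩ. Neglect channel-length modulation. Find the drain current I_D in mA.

V_SG = V_DD − V_G = 14.7 − 10.8 = 3.9 V, so V_ov = 3.9 − 1.43 = 2.47 V.
k_p = μ_pC_ox · (W/L) = 0.44 mA/V².
Assume saturation: I_D = ½ k_p V_ov² = 0.5 × 0.44 × 2.47² = 1.34 mA, giving V_SD = V_DD − I_D R_D = 14.7 − 1.34 × 34.6 = -31.7 V.
But -31.7 V < V_ov = 2.47 V, so the device is actually in triode.
In triode I_D = k_p[V_ov V_SD − ½ V_SD²] and I_D = (V_DD − V_SD)/R_D. Equating: 7.61 V_SD² − 38.6 V_SD + 14.7 = 0, giving V_SD = 0.415 V (the root below V_ov).
I_D = (14.7 − 0.415) / 34.6 = 0.413 mA.

I_D = 0.413 mA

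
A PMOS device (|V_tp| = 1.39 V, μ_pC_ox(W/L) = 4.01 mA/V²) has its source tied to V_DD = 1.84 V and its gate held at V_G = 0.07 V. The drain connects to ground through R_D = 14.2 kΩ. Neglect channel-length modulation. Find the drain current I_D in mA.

V_SG = V_DD − V_G = 1.84 − 0.07 = 1.77 V, so V_ov = 1.77 − 1.39 = 0.38 V.
Assume saturation: I_D = ½ k_p V_ov² = 0.5 × 4.01 × 0.38² = 0.29 mA, giving V_SD = V_DD − I_D R_D = 1.84 − 0.29 × 14.2 = -2.27 V.
But -2.27 V < V_ov = 0.38 V, so the device is actually in triode.
In triode I_D = k_p[V_ov V_SD − ½ V_SD²] and I_D = (V_DD − V_SD)/R_D. Equating: 28.5 V_SD² − 22.64 V_SD + 1.84 = 0, giving V_SD = 0.0919 V (the root below V_ov).
I_D = (1.84 − 0.0919) / 14.2 = 0.123 mA.

I_D = 0.123 mA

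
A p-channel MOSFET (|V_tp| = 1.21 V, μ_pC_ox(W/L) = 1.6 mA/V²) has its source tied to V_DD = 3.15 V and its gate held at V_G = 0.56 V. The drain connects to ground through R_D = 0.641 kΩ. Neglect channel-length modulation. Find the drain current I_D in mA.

V_SG = V_DD − V_G = 3.15 − 0.56 = 2.59 V, so V_ov = 2.59 − 1.21 = 1.38 V.
Assume saturation: I_D = ½ k_p V_ov² = 0.5 × 1.6 × 1.38² = 1.52 mA, giving V_SD = V_DD − I_D R_D = 3.15 − 1.52 × 0.641 = 2.17 V.
V_SD = 2.17 V ≥ V_ov = 1.38 V, confirming saturation.

I_D = 1.52 mA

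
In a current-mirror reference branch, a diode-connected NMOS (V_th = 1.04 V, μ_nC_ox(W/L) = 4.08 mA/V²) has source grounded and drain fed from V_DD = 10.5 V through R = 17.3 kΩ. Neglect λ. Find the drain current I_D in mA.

With gate tied to drain, V_GS = V_DS ≥ V_GS − V_th, so the device is in saturation.
KCL at the drain: ½ k_n (V_GS − V_th)² = (V_DD − V_GS)/R.
Let x = V_GS − 1.04. Then 35.3 x² + x − 9.46 = 0, giving x = 0.504 V (positive root), so V_GS = 1.54 V.
I_D = (V_DD − V_GS)/R = (10.5 − 1.54) / 17.3 = 0.518 mA.

I_D = 0.518 mA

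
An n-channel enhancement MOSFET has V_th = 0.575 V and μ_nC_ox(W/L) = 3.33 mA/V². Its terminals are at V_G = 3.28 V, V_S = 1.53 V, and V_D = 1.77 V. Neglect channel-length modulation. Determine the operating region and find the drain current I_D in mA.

V_GS = V_G − V_S = 3.28 − 1.53 = 1.75 V; V_DS = V_D − V_S = 1.77 − 1.53 = 0.24 V.
V_ov = V_GS − V_th = 1.75 − 0.575 = 1.17 V.
Since V_DS = 0.24 V < V_ov = 1.17 V, the device is in the triode region.
I_D = k_n [V_ov · V_DS − ½ V_DS²] = 3.33 × [1.17 × 0.24 − 0.5 × 0.24²] = 0.843 mA.

Triode; I_D = 0.843 mA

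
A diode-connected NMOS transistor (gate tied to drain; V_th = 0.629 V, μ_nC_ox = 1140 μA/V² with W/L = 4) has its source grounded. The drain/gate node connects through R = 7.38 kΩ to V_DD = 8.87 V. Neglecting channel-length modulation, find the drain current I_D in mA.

I_D = 1.03 mA

With gate tied to drain, V_GS = V_DS ≥ V_GS − V_th, so the device is in saturation.
k_n = μ_nC_ox · (W/L) = 4.56 mA/V².
KCL at the drain: ½ k_n (V_GS − V_th)² = (V_DD − V_GS)/R.
Let x = V_GS − 0.629. Then 16.8 x² + x − 8.241 = 0, giving x = 0.671 V (positive root), so V_GS = 1.3 V.
I_D = (V_DD − V_GS)/R = (8.87 − 1.3) / 7.38 = 1.03 mA.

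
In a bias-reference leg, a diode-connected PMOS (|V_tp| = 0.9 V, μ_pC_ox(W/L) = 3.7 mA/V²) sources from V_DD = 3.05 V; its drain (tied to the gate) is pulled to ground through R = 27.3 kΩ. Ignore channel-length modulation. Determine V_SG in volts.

V_SG = 1.10 V

With gate tied to drain, V_SG = V_SD ≥ V_SG − |V_tp|, so the device is in saturation.
KCL at the drain: ½ k_p (V_SG − |V_tp|)² = (V_DD − V_SG)/R.
Let x = V_SG − 0.9. Then 50.5 x² + x − 2.15 = 0, giving x = 0.197 V (positive root), so V_SG = 1.1 V.
I_D = (V_DD − V_SG)/R = (3.05 − 1.1) / 27.3 = 0.0716 mA.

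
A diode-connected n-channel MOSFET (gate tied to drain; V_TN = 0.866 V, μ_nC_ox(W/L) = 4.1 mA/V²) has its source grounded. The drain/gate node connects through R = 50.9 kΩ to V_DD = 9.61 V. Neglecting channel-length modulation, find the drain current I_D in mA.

With gate tied to drain, V_GS = V_DS ≥ V_GS − V_TN, so the device is in saturation.
KCL at the drain: ½ k_n (V_GS − V_TN)² = (V_DD − V_GS)/R.
Let x = V_GS − 0.866. Then 104 x² + x − 8.744 = 0, giving x = 0.285 V (positive root), so V_GS = 1.15 V.
I_D = (V_DD − V_GS)/R = (9.61 − 1.15) / 50.9 = 0.166 mA.

I_D = 0.166 mA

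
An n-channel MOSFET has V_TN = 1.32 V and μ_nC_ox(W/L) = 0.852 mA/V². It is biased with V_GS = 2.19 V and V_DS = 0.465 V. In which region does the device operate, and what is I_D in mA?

V_ov = V_GS − V_TN = 2.19 − 1.32 = 0.87 V.
Since V_DS = 0.465 V < V_ov = 0.87 V, the device is in the triode region.
I_D = k_n [V_ov · V_DS − ½ V_DS²] = 0.852 × [0.87 × 0.465 − 0.5 × 0.465²] = 0.253 mA.

Triode; I_D = 0.253 mA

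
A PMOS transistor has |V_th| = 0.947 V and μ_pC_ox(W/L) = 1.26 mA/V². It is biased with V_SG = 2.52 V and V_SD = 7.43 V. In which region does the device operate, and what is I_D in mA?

V_ov = V_SG − |V_th| = 2.52 − 0.947 = 1.57 V.
Since V_SD = 7.43 V ≥ V_ov = 1.57 V, the device is in saturation.
I_D = ½ k_p V_ov² = 0.5 × 1.26 × 1.57² = 1.56 mA.

Saturation; I_D = 1.56 mA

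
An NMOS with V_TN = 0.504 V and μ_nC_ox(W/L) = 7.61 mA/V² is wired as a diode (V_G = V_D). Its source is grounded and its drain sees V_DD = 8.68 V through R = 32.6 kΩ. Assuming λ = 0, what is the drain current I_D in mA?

I_D = 0.243 mA

With gate tied to drain, V_GS = V_DS ≥ V_GS − V_TN, so the device is in saturation.
KCL at the drain: ½ k_n (V_GS − V_TN)² = (V_DD − V_GS)/R.
Let x = V_GS − 0.504. Then 124 x² + x − 8.176 = 0, giving x = 0.253 V (positive root), so V_GS = 0.757 V.
I_D = (V_DD − V_GS)/R = (8.68 − 0.757) / 32.6 = 0.243 mA.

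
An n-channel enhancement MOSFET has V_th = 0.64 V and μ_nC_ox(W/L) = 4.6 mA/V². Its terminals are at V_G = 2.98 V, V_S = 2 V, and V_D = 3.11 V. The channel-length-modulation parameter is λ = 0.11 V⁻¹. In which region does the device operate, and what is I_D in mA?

Saturation; I_D = 0.298 mA

V_GS = V_G − V_S = 2.98 − 2 = 0.98 V; V_DS = V_D − V_S = 3.11 − 2 = 1.11 V.
V_ov = V_GS − V_th = 0.98 − 0.64 = 0.34 V.
Since V_DS = 1.11 V ≥ V_ov = 0.34 V, the device is in saturation.
I_D = ½ k_n V_ov² (1 + λ V_DS) = 0.5 × 4.6 × 0.34² × (1 + 0.11 × 1.11) = 0.298 mA.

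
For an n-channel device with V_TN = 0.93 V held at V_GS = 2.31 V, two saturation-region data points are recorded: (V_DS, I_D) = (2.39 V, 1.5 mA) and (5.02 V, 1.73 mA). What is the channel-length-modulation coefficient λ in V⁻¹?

With V_GS fixed, I_D ∝ (1 + λ V_DS) in saturation, so I_D2/I_D1 = (1 + λ V_DS2)/(1 + λ V_DS1).
1.73/1.5 = 1.153 = (1 + 5.02 λ)/(1 + 2.39 λ).
Solving: λ (I_D1 V_DS2 − I_D2 V_DS1) = I_D2 − I_D1, so λ = (1.73 − 1.5) / (1.5 × 5.02 − 1.73 × 2.39) = 0.23 / 3.4 = 0.0677 V⁻¹.

λ = 0.0677 V⁻¹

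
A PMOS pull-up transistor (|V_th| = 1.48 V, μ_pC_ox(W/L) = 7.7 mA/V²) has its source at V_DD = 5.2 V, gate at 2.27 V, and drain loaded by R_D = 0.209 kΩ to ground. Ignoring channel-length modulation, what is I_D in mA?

I_D = 8.09 mA

V_SG = V_DD − V_G = 5.2 − 2.27 = 2.93 V, so V_ov = 2.93 − 1.48 = 1.45 V.
Assume saturation: I_D = ½ k_p V_ov² = 0.5 × 7.7 × 1.45² = 8.09 mA, giving V_SD = V_DD − I_D R_D = 5.2 − 8.09 × 0.209 = 3.51 V.
V_SD = 3.51 V ≥ V_ov = 1.45 V, confirming saturation.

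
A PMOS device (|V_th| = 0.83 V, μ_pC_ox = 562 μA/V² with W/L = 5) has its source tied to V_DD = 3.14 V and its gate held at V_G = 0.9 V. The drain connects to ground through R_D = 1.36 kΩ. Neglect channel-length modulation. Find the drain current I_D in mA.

I_D = 1.87 mA

V_SG = V_DD − V_G = 3.14 − 0.9 = 2.24 V, so V_ov = 2.24 − 0.83 = 1.41 V.
k_p = μ_pC_ox · (W/L) = 2.81 mA/V².
Assume saturation: I_D = ½ k_p V_ov² = 0.5 × 2.81 × 1.41² = 2.79 mA, giving V_SD = V_DD − I_D R_D = 3.14 − 2.79 × 1.36 = -0.659 V.
But -0.659 V < V_ov = 1.41 V, so the device is actually in triode.
In triode I_D = k_p[V_ov V_SD − ½ V_SD²] and I_D = (V_DD − V_SD)/R_D. Equating: 1.91 V_SD² − 6.388 V_SD + 3.14 = 0, giving V_SD = 0.599 V (the root below V_ov).
I_D = (3.14 − 0.599) / 1.36 = 1.87 mA.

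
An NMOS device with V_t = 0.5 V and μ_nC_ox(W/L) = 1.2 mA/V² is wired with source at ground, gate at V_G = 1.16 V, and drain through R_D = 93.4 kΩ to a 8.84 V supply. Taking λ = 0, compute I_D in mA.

V_GS = V_G = 1.16 V, so V_ov = 1.16 − 0.5 = 0.66 V.
Assume saturation: I_D = ½ k_n V_ov² = 0.5 × 1.2 × 0.66² = 0.261 mA, giving V_DS = V_DD − I_D R_D = 8.84 − 0.261 × 93.4 = -15.6 V.
But -15.6 V < V_ov = 0.66 V, so the device is actually in triode.
In triode I_D = k_n[V_ov V_DS − ½ V_DS²] and I_D = (V_DD − V_DS)/R_D. Equating: 56 V_DS² − 74.97 V_DS + 8.84 = 0, giving V_DS = 0.131 V (the root below V_ov).
I_D = (8.84 − 0.131) / 93.4 = 0.0932 mA.

I_D = 0.0932 mA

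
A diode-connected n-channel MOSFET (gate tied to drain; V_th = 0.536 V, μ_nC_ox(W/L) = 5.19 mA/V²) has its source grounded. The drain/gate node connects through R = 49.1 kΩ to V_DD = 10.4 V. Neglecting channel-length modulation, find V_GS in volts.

V_GS = 0.810 V

With gate tied to drain, V_GS = V_DS ≥ V_GS − V_th, so the device is in saturation.
KCL at the drain: ½ k_n (V_GS − V_th)² = (V_DD − V_GS)/R.
Let x = V_GS − 0.536. Then 127 x² + x − 9.864 = 0, giving x = 0.274 V (positive root), so V_GS = 0.81 V.
I_D = (V_DD − V_GS)/R = (10.4 − 0.81) / 49.1 = 0.195 mA.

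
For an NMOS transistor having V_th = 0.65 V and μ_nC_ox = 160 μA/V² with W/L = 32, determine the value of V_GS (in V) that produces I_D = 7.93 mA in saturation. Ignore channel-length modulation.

k_n = μ_nC_ox · (W/L) = 5.12 mA/V².
In saturation I_D = ½ k_n (V_GS − V_th)², so V_GS − V_th = √(2 I_D / k_n) = √(2 × 7.93 / 5.12) = 1.76 V.
V_GS = 0.65 + 1.76 = 2.41 V.

V_GS = 2.41 V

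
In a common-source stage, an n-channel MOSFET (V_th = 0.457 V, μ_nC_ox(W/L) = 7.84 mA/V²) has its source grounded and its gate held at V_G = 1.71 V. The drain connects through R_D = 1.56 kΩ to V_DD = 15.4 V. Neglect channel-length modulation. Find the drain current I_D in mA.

V_GS = V_G = 1.71 V, so V_ov = 1.71 − 0.457 = 1.25 V.
Assume saturation: I_D = ½ k_n V_ov² = 0.5 × 7.84 × 1.25² = 6.15 mA, giving V_DS = V_DD − I_D R_D = 15.4 − 6.15 × 1.56 = 5.8 V.
V_DS = 5.8 V ≥ V_ov = 1.25 V, confirming saturation.

I_D = 6.15 mA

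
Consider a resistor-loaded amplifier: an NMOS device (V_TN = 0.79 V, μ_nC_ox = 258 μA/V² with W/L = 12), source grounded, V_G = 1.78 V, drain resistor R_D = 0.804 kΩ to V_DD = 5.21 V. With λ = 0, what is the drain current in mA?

V_GS = V_G = 1.78 V, so V_ov = 1.78 − 0.79 = 0.99 V.
k_n = μ_nC_ox · (W/L) = 3.096 mA/V².
Assume saturation: I_D = ½ k_n V_ov² = 0.5 × 3.096 × 0.99² = 1.52 mA, giving V_DS = V_DD − I_D R_D = 5.21 − 1.52 × 0.804 = 3.99 V.
V_DS = 3.99 V ≥ V_ov = 0.99 V, confirming saturation.

I_D = 1.52 mA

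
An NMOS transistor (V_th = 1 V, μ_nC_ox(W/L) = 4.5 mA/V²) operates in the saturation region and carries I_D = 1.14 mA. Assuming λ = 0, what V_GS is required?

In saturation I_D = ½ k_n (V_GS − V_th)², so V_GS − V_th = √(2 I_D / k_n) = √(2 × 1.14 / 4.5) = 0.712 V.
V_GS = 1 + 0.712 = 1.71 V.

V_GS = 1.71 V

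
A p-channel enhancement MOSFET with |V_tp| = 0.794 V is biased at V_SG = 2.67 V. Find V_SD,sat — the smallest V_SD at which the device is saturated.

The boundary between triode and saturation is V_SD = V_SG − |V_tp| = V_ov.
V_ov = 2.67 − 0.794 = 1.88 V.

V_SD,sat = 1.88 V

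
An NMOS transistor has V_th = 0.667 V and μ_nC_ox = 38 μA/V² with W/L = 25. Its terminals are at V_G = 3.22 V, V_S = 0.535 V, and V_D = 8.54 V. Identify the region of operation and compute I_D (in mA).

V_GS = V_G − V_S = 3.22 − 0.535 = 2.69 V; V_DS = V_D − V_S = 8.54 − 0.535 = 8 V.
k_n = μ_nC_ox · (W/L) = 0.95 mA/V².
V_ov = V_GS − V_th = 2.69 − 0.667 = 2.02 V.
Since V_DS = 8 V ≥ V_ov = 2.02 V, the device is in saturation.
I_D = ½ k_n V_ov² = 0.5 × 0.95 × 2.02² = 1.93 mA.

Saturation; I_D = 1.93 mA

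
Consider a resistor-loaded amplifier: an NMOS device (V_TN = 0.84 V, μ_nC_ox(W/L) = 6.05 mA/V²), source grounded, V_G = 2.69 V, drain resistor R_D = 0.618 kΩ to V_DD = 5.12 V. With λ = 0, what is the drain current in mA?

V_GS = V_G = 2.69 V, so V_ov = 2.69 − 0.84 = 1.85 V.
Assume saturation: I_D = ½ k_n V_ov² = 0.5 × 6.05 × 1.85² = 10.4 mA, giving V_DS = V_DD − I_D R_D = 5.12 − 10.4 × 0.618 = -1.28 V.
But -1.28 V < V_ov = 1.85 V, so the device is actually in triode.
In triode I_D = k_n[V_ov V_DS − ½ V_DS²] and I_D = (V_DD − V_DS)/R_D. Equating: 1.87 V_DS² − 7.917 V_DS + 5.12 = 0, giving V_DS = 0.797 V (the root below V_ov).
I_D = (5.12 − 0.797) / 0.618 = 7 mA.

I_D = 7.00 mA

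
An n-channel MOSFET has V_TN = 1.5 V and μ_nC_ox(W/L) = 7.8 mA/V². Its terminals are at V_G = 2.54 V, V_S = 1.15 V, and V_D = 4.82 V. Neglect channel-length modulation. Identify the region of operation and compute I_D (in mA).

V_GS = V_G − V_S = 2.54 − 1.15 = 1.39 V; V_DS = V_D − V_S = 4.82 − 1.15 = 3.67 V.
V_GS = 1.39 V < V_TN = 1.5 V, so the transistor is in cutoff.

Cutoff; I_D = 0 mA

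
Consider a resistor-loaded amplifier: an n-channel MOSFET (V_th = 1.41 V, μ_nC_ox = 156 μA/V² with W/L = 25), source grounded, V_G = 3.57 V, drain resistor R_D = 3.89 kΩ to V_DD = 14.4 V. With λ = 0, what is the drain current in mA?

V_GS = V_G = 3.57 V, so V_ov = 3.57 − 1.41 = 2.16 V.
k_n = μ_nC_ox · (W/L) = 3.9 mA/V².
Assume saturation: I_D = ½ k_n V_ov² = 0.5 × 3.9 × 2.16² = 9.1 mA, giving V_DS = V_DD − I_D R_D = 14.4 − 9.1 × 3.89 = -21 V.
But -21 V < V_ov = 2.16 V, so the device is actually in triode.
In triode I_D = k_n[V_ov V_DS − ½ V_DS²] and I_D = (V_DD − V_DS)/R_D. Equating: 7.59 V_DS² − 33.77 V_DS + 14.4 = 0, giving V_DS = 0.478 V (the root below V_ov).
I_D = (14.4 − 0.478) / 3.89 = 3.58 mA.

I_D = 3.58 mA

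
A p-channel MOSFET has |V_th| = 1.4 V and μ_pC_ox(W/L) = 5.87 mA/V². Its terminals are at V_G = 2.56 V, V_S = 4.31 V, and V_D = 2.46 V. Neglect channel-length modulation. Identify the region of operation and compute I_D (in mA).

Saturation; I_D = 0.360 mA

V_SG = V_S − V_G = 4.31 − 2.56 = 1.75 V; V_SD = V_S − V_D = 4.31 − 2.46 = 1.85 V.
V_ov = V_SG − |V_th| = 1.75 − 1.4 = 0.35 V.
Since V_SD = 1.85 V ≥ V_ov = 0.35 V, the device is in saturation.
I_D = ½ k_p V_ov² = 0.5 × 5.87 × 0.35² = 0.36 mA.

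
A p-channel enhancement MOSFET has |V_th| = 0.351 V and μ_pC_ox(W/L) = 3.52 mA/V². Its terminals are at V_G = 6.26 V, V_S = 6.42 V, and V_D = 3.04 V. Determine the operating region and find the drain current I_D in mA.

Cutoff; I_D = 0 mA

V_SG = V_S − V_G = 6.42 − 6.26 = 0.16 V; V_SD = V_S − V_D = 6.42 − 3.04 = 3.38 V.
V_SG = 0.16 V < |V_th| = 0.351 V, so the transistor is in cutoff.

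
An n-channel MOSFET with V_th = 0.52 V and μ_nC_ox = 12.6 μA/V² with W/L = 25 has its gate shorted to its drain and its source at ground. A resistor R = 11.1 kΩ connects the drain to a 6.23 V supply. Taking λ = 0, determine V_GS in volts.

With gate tied to drain, V_GS = V_DS ≥ V_GS − V_th, so the device is in saturation.
k_n = μ_nC_ox · (W/L) = 0.315 mA/V².
KCL at the drain: ½ k_n (V_GS − V_th)² = (V_DD − V_GS)/R.
Let x = V_GS − 0.52. Then 1.75 x² + x − 5.71 = 0, giving x = 1.54 V (positive root), so V_GS = 2.06 V.
I_D = (V_DD − V_GS)/R = (6.23 − 2.06) / 11.1 = 0.375 mA.

V_GS = 2.06 V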